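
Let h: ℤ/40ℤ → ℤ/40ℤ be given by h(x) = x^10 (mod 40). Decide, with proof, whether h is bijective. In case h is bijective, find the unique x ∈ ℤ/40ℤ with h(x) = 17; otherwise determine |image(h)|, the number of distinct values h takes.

6

h(4): Repeated squaring mod 40: 4^1 ≡ 4, 4^2 ≡ 4² = 16, 4^4 ≡ 16² = 256 ≡ 16, 4^8 ≡ 16² = 256 ≡ 16. Since 10 = 8 + 2, 4^10 ≡ 16·16: 16·16 = 256 ≡ 16. So 4^10 ≡ 16 (mod 40).
h(6): Repeated squaring mod 40: 6^1 ≡ 6, 6^2 ≡ 6² = 36, 6^4 ≡ 36² = 1296 ≡ 16, 6^8 ≡ 16² = 256 ≡ 16. Since 10 = 8 + 2, 6^10 ≡ 16·36: 16·36 = 576 ≡ 16. So 6^10 ≡ 16 (mod 40).
So h(4) = h(6) = 16 while 4 ≠ 6, so h is not injective, hence not bijective.
Since h is not bijective, we determine |image(h)|. Computing x^10 mod 40 for each x (by repeated squaring, reducing mod 40 at every step), the values h(0), h(1), …, h(39) are: 0, 1, 24, 9, 16, 25, 16, 9, 24, 1, 0, 1, 24, 9, 16, 25, 16, 9, 24, 1, 0, 1, 24, 9, 16, 25, 16, 9, 24, 1, 0, 1, 24, 9, 16, 25, 16, 9, 24, 1.
The distinct values are {0, 1, 9, 16, 24, 25}; there are 6 of them.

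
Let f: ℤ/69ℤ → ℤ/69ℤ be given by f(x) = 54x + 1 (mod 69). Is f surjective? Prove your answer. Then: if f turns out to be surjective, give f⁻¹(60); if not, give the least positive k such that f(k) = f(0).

23

Since gcd(54, 69) = 3, we have 54x ≡ 0 (mod 3) for all x, so f(x) ≡ 1 (mod 3).
But 0 ≢ 1 (mod 3), so 0 ∈ ℤ/69ℤ has no preimage. Hence f is not surjective.
Since f is not surjective, we find the least positive k with f(k) = f(0): this means 54k ≡ 0 (mod 69), i.e. 69 ∣ 54k. Since gcd(54, 69) = 3, dividing through by 3 this holds exactly when 23 ∣ 18k, and as gcd(18, 23) = 1, exactly when 23 ∣ k.
The smallest positive such k is 23.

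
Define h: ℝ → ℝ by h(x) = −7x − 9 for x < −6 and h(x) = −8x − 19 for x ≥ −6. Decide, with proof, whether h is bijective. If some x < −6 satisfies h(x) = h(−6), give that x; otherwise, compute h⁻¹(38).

Both pieces are strictly decreasing (slopes −7 and −8), so each is injective on its own interval.
The left piece maps (−∞, −6) onto (33, ∞); the right piece maps [−6, ∞) onto (−∞, 29].
The images leave a gap (33 has no preimage), so h is not surjective, hence not bijective.
Because the two images are disjoint, no x < −6 has h(x) = h(−6), so we compute h⁻¹(38): 38 lies in (33, ∞), so solve −7x − 9 = 38: x = (38 + 9)/(−7) = −47/7.

-47/7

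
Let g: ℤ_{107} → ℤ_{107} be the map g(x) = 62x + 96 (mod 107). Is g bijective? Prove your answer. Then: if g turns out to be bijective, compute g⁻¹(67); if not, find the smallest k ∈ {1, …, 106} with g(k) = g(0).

91

Recall that g is injective when g(x_1) = g(x_2) forces x_1 = x_2.
Suppose g(x_1) = g(x_2) in ℤ_{107}. Then 62x_1 + 96 ≡ 62x_2 + 96 (mod 107), therefore 62(x_1 − x_2) ≡ 0 (mod 107).
Since gcd(62, 107) = 1, 62 is invertible modulo 107, hence x_1 − x_2 ≡ 0 (mod 107), i.e. x_1 = x_2.
We now compute 62⁻¹ mod 107 explicitly. Euclid's algorithm: 107 = 1·62 + 45, 62 = 1·45 + 17, 45 = 2·17 + 11, 17 = 1·11 + 6, 11 = 1·6 + 5, 6 = 1·5 + 1; back-substituting gives 1 = 19·62 − 11·107, so 62⁻¹ ≡ 19 (mod 107).
For any y ∈ ℤ_{107}, x = 19(y − 96) mod 107 satisfies g(x) = 62·19(y − 96) + 96 ≡ y (since 62·19 ≡ 1 mod 107). So every y has a preimage.
Therefore g is bijective.
Since g is bijective, we compute g⁻¹(67): solve 62x + 96 ≡ 67 (mod 107), i.e. 62x ≡ 78 (mod 107).
Multiplying by 62⁻¹ = 19 gives x ≡ 19·78 = 1482 = 13·107 + 91 ≡ 91 (mod 107).
Check: g(91) = 62·91 + 96 = 5738 = 53·107 + 67 ≡ 67 (mod 107).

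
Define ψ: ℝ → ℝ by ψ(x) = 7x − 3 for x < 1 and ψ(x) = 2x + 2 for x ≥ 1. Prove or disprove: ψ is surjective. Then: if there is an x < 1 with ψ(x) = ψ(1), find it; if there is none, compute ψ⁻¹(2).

Both pieces are strictly increasing (slopes 7 and 2), so each is injective on its own interval.
The left piece maps (−∞, 1) onto (−∞, 4); the right piece maps [1, ∞) onto [4, ∞).
These images together cover ℝ, so ψ is surjective.
Because the two images are disjoint, no x < 1 has ψ(x) = ψ(1), so we compute ψ⁻¹(2): 2 lies in (−∞, 4), so solve 7x − 3 = 2: x = (2 + 3)/7 = 5/7.

5/7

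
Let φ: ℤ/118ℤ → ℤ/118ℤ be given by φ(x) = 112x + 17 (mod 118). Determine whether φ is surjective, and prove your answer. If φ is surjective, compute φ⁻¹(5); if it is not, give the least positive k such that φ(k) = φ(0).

Since gcd(112, 118) = 2, we have 112x ≡ 0 (mod 2) for all x, so φ(x) ≡ 1 (mod 2).
But 0 ≢ 1 (mod 2), so 0 ∈ ℤ/118ℤ has no preimage. Thus φ is not surjective.
Since φ is not surjective, we find the least positive k with φ(k) = φ(0): this means 112k ≡ 0 (mod 118), i.e. 118 ∣ 112k. Since gcd(112, 118) = 2, dividing through by 2 this holds exactly when 59 ∣ 56k, and as gcd(56, 59) = 1, exactly when 59 ∣ k.
The smallest positive such k is 59.

59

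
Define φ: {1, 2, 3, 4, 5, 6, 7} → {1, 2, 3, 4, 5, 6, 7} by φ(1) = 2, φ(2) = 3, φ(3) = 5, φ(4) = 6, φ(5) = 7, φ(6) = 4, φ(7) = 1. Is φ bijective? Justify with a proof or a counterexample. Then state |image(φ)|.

The values 2, 3, 5, 6, 7, 4, 1 are a permutation of {1, 2, 3, 4, 5, 6, 7}: each element appears exactly once.
So φ is injective and surjective, hence bijective.
The image of φ is {1, 2, 3, 4, 5, 6, 7}, which has 7 elements.

7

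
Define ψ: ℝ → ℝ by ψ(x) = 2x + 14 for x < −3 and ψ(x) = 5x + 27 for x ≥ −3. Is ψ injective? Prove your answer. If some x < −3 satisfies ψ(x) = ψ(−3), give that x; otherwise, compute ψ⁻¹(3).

-11/2

Both pieces are strictly increasing (slopes 2 and 5), so each is injective on its own interval.
The left piece maps (−∞, −3) onto (−∞, 8); the right piece maps [−3, ∞) onto [12, ∞).
These images are disjoint, so no value is attained by both pieces. So ψ is injective.
Because the two images are disjoint, no x < −3 has ψ(x) = ψ(−3), so we compute ψ⁻¹(3): 3 lies in (−∞, 8), so solve 2x + 14 = 3: x = (3 − 14)/2 = −11/2.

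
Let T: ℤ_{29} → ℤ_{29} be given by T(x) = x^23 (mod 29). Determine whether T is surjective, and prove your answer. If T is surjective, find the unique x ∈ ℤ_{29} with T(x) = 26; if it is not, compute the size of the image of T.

Since 29 is prime, the nonzero elements of ℤ_{29} form a cyclic group of order 28.
As gcd(23, 28) = 1, raising to the 23rd power is a bijection on this group: if u^23 ≡ v^23 then (uv^{−1})^23 = 1, and the only element of order dividing gcd(23, 28) = 1 is 1, so u = v.
With T(0) = 0 this makes T injective on all of ℤ_{29}, hence bijective (finite equal-size domain and codomain). In particular T is surjective.
Since T is surjective, we find the preimage of 26. The inverse of x ↦ x^23 on (ℤ_{29})^× is x ↦ x^11, because 23·11 = 253 = 9·28 + 1 ≡ 1 (mod 28) and x^{28} = 1 for x ≠ 0 (Fermat). So T⁻¹(26) = 26^11 mod 29.
Repeated squaring mod 29: 26^1 ≡ 26, 26^2 ≡ 26² = 676 ≡ 9, 26^4 ≡ 9² = 81 ≡ 23, 26^8 ≡ 23² = 529 ≡ 7. Since 11 = 8 + 2 + 1, 26^11 ≡ 7·9·26: 7·9 = 63 ≡ 5, then 5·26 = 130 ≡ 14. So 26^11 ≡ 14 (mod 29).
Hence T⁻¹(26) = 14.

14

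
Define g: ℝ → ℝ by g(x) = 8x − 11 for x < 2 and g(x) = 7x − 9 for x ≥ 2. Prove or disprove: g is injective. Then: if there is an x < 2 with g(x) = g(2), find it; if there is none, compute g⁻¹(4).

15/8

Both pieces are strictly increasing (slopes 8 and 7), so each is injective on its own interval.
The left piece maps (−∞, 2) onto (−∞, 5); the right piece maps [2, ∞) onto [5, ∞).
These images are disjoint, so no value is attained by both pieces. So g is injective.
Because the two images are disjoint, no x < 2 has g(x) = g(2), so we compute g⁻¹(4): 4 lies in (−∞, 5), so solve 8x − 11 = 4: x = (4 + 11)/8 = 15/8.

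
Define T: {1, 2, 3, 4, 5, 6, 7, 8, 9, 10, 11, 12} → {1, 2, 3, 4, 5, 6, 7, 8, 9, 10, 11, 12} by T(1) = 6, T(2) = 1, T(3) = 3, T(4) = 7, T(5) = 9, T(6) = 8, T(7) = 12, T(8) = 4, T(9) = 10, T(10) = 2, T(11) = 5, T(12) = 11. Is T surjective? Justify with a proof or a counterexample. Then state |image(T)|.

Every element of the codomain has a preimage: 1 = T(2), 2 = T(10), 3 = T(3), 4 = T(8), 5 = T(11), 6 = T(1), 7 = T(4), 8 = T(6), 9 = T(5), 10 = T(9), 11 = T(12), 12 = T(7).
So T is surjective.
The image of T is {1, 2, 3, 4, 5, 6, 7, 8, 9, 10, 11, 12}, which has 12 elements.

12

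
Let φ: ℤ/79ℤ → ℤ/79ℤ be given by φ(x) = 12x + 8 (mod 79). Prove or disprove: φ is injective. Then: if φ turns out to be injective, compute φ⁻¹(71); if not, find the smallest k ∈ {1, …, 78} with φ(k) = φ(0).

25

By definition, φ is injective when φ(x_1) = φ(x_2) forces x_1 = x_2.
If φ(x_1) = φ(x_2), then 12x_1 ≡ 12x_2 (mod 79). Because gcd(12, 79) = 1, we may cancel 12 to get x_1 ≡ x_2 (mod 79).
Thus φ is injective.
We now compute 12⁻¹ mod 79 explicitly. Euclid's algorithm: 79 = 6·12 + 7, 12 = 1·7 + 5, 7 = 1·5 + 2, 5 = 2·2 + 1; back-substituting gives 1 = 33·12 − 5·79, so 12⁻¹ ≡ 33 (mod 79).
Since φ is injective, we find φ⁻¹(71): we need 12x ≡ 71 − 8 ≡ 63 (mod 79). Using 12⁻¹ = 33: x ≡ 33·63 = 2079 = 26·79 + 25, so x = 25.
Check: φ(25) = 12·25 + 8 = 308 = 3·79 + 71 ≡ 71 (mod 79).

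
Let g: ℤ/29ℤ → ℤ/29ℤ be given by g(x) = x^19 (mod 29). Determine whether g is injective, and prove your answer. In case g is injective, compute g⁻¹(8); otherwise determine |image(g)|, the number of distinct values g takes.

Since 29 is prime, the nonzero elements of ℤ/29ℤ form a cyclic group of order 28.
As gcd(19, 28) = 1, raising to the 19th power is a bijection on this group: if x_1^19 ≡ x_2^19 then (x_1x_2^{−1})^19 = 1, and the only element of order dividing gcd(19, 28) = 1 is 1, so x_1 = x_2.
With g(0) = 0 this makes g injective on all of ℤ/29ℤ, hence bijective (finite equal-size domain and codomain). In particular g is injective.
Since g is injective, we find the preimage of 8. The inverse of x ↦ x^19 on (ℤ/29ℤ)^× is x ↦ x^3, because 19·3 = 57 = 2·28 + 1 ≡ 1 (mod 28) and x^{28} = 1 for x ≠ 0 (Fermat). So g⁻¹(8) = 8^3 mod 29.
Repeated squaring mod 29: 8^1 ≡ 8, 8^2 ≡ 8² = 64 ≡ 6. Since 3 = 2 + 1, 8^3 ≡ 6·8: 6·8 = 48 ≡ 19. So 8^3 ≡ 19 (mod 29).
Hence g⁻¹(8) = 19.

19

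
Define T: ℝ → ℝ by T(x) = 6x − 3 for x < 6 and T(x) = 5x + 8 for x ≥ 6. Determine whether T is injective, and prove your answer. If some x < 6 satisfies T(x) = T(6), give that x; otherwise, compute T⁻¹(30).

11/2

Both pieces are strictly increasing (slopes 6 and 5), so each is injective on its own interval.
The left piece maps (−∞, 6) onto (−∞, 33); the right piece maps [6, ∞) onto [38, ∞).
These images are disjoint, so no value is attained by both pieces. Therefore T is injective.
Because the two images are disjoint, no x < 6 has T(x) = T(6), so we compute T⁻¹(30): 30 lies in (−∞, 33), so solve 6x − 3 = 30: x = (30 + 3)/6 = 11/2.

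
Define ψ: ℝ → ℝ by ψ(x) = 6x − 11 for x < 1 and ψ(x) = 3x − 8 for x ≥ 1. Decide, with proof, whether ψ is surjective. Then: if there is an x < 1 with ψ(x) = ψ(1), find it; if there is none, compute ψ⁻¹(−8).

Both pieces are strictly increasing (slopes 6 and 3), so each is injective on its own interval.
The left piece maps (−∞, 1) onto (−∞, −5); the right piece maps [1, ∞) onto [−5, ∞).
These images together cover ℝ, so ψ is surjective.
Because the two images are disjoint, no x < 1 has ψ(x) = ψ(1), so we compute ψ⁻¹(−8): −8 lies in (−∞, −5), so solve 6x − 11 = −8: x = (−8 + 11)/6 = 1/2.

1/2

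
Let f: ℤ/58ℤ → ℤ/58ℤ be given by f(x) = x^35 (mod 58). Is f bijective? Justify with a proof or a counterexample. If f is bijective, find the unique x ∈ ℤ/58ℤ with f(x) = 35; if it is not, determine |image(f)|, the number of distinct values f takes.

10

f(4): Repeated squaring mod 58: 4^1 ≡ 4, 4^2 ≡ 4² = 16, 4^4 ≡ 16² = 256 ≡ 24, 4^8 ≡ 24² = 576 ≡ 54, 4^16 ≡ 54² = 2916 ≡ 16, 4^32 ≡ 16² = 256 ≡ 24. Since 35 = 32 + 2 + 1, 4^35 ≡ 24·16·4: 24·16 = 384 ≡ 36, then 36·4 = 144 ≡ 28. So 4^35 ≡ 28 (mod 58).
f(6): Repeated squaring mod 58: 6^1 ≡ 6, 6^2 ≡ 6² = 36, 6^4 ≡ 36² = 1296 ≡ 20, 6^8 ≡ 20² = 400 ≡ 52, 6^16 ≡ 52² = 2704 ≡ 36, 6^32 ≡ 36² = 1296 ≡ 20. Since 35 = 32 + 2 + 1, 6^35 ≡ 20·36·6: 20·36 = 720 ≡ 24, then 24·6 = 144 ≡ 28. So 6^35 ≡ 28 (mod 58).
So f(4) = f(6) = 28 while 4 ≠ 6, so f is not injective, hence not bijective.
Since f is not bijective, we determine |image(f)|. Computing x^35 mod 58 for each x (by repeated squaring, reducing mod 58 at every step), the values f(0), f(1), …, f(57) are: 0, 1, 12, 41, 28, 57, 28, 1, 46, 57, 46, 41, 46, 57, 12, 17, 30, 41, 46, 41, 30, 41, 28, 1, 30, 1, 46, 17, 28, 29, 30, 41, 12, 57, 28, 57, 30, 17, 28, 17, 12, 17, 28, 41, 46, 1, 12, 17, 12, 1, 12, 57, 30, 1, 30, 17, 46, 57.
The distinct values are {0, 1, 12, 17, 28, 29, 30, 41, 46, 57}; there are 10 of them.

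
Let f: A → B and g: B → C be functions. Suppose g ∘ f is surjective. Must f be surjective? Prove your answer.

No. Take A = {0}, B = {0, 1}, C = {0}, f(a) = 0 for every a ∈ A, and g(b) = 0 for every b ∈ B.
Then g ∘ f is surjective onto {0}, but 1 ∈ B has no preimage under f, so f is not surjective.

not surjective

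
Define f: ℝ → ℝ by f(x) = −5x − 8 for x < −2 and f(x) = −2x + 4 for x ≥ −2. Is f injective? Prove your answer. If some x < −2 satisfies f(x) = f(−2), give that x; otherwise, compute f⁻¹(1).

Both pieces are strictly decreasing (slopes −5 and −2), so each is injective on its own interval.
The left piece maps (−∞, −2) onto (2, ∞); the right piece maps [−2, ∞) onto (−∞, 8].
These images overlap. In particular f(−2) = 8 (right piece), and solving −5x − 8 = 8 on the left piece gives x = −16/5 < −2.
So f(−16/5) = f(−2) with −16/5 ≠ −2, and f is not injective. This x = −16/5 is the requested value below −2.

-16/5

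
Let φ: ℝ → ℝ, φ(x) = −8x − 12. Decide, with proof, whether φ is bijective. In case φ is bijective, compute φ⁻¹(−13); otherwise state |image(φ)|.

1/8

Suppose φ(s) = φ(t). Then −8s − 12 = −8t − 12, hence −8s = −8t, hence s = t.
For any y ∈ ℝ, x = (y + 12)/(−8) satisfies φ(x) = y.
Therefore φ is bijective.
Since φ is bijective, we compute φ⁻¹(−13) = (−13 + 12)/(−8) = 1/8.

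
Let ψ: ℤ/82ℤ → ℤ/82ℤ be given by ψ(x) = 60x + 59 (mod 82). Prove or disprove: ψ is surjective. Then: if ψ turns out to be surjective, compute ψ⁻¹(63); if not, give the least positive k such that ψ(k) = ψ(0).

Recall that surjectivity means every element of the codomain has a preimage under ψ.
Since gcd(60, 82) = 2, we have 60x ≡ 0 (mod 2) for all x, so ψ(x) ≡ 1 (mod 2).
But 0 ≢ 1 (mod 2), so 0 ∈ ℤ/82ℤ has no preimage. Hence ψ is not surjective.
Since ψ is not surjective, we find the least positive k with ψ(k) = ψ(0): this means 60k ≡ 0 (mod 82), i.e. 82 ∣ 60k. Since gcd(60, 82) = 2, dividing through by 2 this holds exactly when 41 ∣ 30k, and as gcd(30, 41) = 1, exactly when 41 ∣ k.
The smallest positive such k is 41.

41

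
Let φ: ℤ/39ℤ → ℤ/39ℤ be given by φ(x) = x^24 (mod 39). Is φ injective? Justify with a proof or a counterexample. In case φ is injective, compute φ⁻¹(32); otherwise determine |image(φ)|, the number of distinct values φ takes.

4

φ(1) = 1^24 = 1.
φ(2): Repeated squaring mod 39: 2^1 ≡ 2, 2^2 ≡ 2² = 4, 2^4 ≡ 4² = 16, 2^8 ≡ 16² = 256 ≡ 22, 2^16 ≡ 22² = 484 ≡ 16. Since 24 = 16 + 8, 2^24 ≡ 16·22: 16·22 = 352 ≡ 1. So 2^24 ≡ 1 (mod 39).
So φ(1) = φ(2) = 1 while 1 ≠ 2, so φ is not injective.
Since φ is not injective, we determine |image(φ)|. Computing x^24 mod 39 for each x (by repeated squaring, reducing mod 39 at every step), the values φ(0), φ(1), …, φ(38) are: 0, 1, 1, 27, 1, 1, 27, 1, 1, 27, 1, 1, 27, 13, 1, 27, 1, 1, 27, 1, 1, 27, 1, 1, 27, 1, 13, 27, 1, 1, 27, 1, 1, 27, 1, 1, 27, 1, 1.
The distinct values are {0, 1, 13, 27}; there are 4 of them.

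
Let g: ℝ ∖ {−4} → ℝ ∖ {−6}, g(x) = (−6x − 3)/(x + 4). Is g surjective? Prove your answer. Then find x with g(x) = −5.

For any y ≠ −6, solving y(x + 4) = −6x − 3 for x gives a well-defined x ≠ −4. So g is surjective.
Solving g(x) = −5: cross-multiplying gives −6x − 3 = −5(x + 4), which rearranges to −1x = −17, so x = 17.

17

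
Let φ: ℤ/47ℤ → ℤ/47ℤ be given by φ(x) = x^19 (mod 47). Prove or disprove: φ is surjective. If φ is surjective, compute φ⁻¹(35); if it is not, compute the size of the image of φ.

Since 47 is prime, the nonzero elements of ℤ/47ℤ form a cyclic group of order 46.
As gcd(19, 46) = 1, raising to the 19th power is a bijection on this group: if u^19 ≡ v^19 then (uv^{−1})^19 = 1, and the only element of order dividing gcd(19, 46) = 1 is 1, so u = v.
With φ(0) = 0 this makes φ injective on all of ℤ/47ℤ, hence bijective (finite equal-size domain and codomain). In particular φ is surjective.
Since φ is surjective, we find the preimage of 35. The inverse of x ↦ x^19 on (ℤ/47ℤ)^× is x ↦ x^17, because 19·17 = 323 = 7·46 + 1 ≡ 1 (mod 46) and x^{46} = 1 for x ≠ 0 (Fermat). So φ⁻¹(35) = 35^17 mod 47.
Repeated squaring mod 47: 35^1 ≡ 35, 35^2 ≡ 35² = 1225 ≡ 3, 35^4 ≡ 3² = 9, 35^8 ≡ 9² = 81 ≡ 34, 35^16 ≡ 34² = 1156 ≡ 28. Since 17 = 16 + 1, 35^17 ≡ 28·35: 28·35 = 980 ≡ 40. So 35^17 ≡ 40 (mod 47).
Hence φ⁻¹(35) = 40.

40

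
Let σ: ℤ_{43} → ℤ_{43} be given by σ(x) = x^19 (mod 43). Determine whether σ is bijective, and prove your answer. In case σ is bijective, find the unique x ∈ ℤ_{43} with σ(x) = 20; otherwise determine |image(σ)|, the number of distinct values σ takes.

Since 43 is prime, the nonzero elements of ℤ_{43} form a cyclic group of order 42.
As gcd(19, 42) = 1, raising to the 19th power is a bijection on this group: if u^19 ≡ v^19 then (uv^{−1})^19 = 1, and the only element of order dividing gcd(19, 42) = 1 is 1, so u = v.
With σ(0) = 0 this makes σ injective on all of ℤ_{43}, hence bijective (finite equal-size domain and codomain). In particular σ is bijective.
Since σ is bijective, we find the preimage of 20. The inverse of x ↦ x^19 on (ℤ_{43})^× is x ↦ x^31, because 19·31 = 589 = 14·42 + 1 ≡ 1 (mod 42) and x^{42} = 1 for x ≠ 0 (Fermat). So σ⁻¹(20) = 20^31 mod 43.
Repeated squaring mod 43: 20^1 ≡ 20, 20^2 ≡ 20² = 400 ≡ 13, 20^4 ≡ 13² = 169 ≡ 40, 20^8 ≡ 40² = 1600 ≡ 9, 20^16 ≡ 9² = 81 ≡ 38. Since 31 = 16 + 8 + 4 + 2 + 1, 20^31 ≡ 38·9·40·13·20: 38·9 = 342 ≡ 41, then 41·40 = 1640 ≡ 6, then 6·13 = 78 ≡ 35, then 35·20 = 700 ≡ 12. So 20^31 ≡ 12 (mod 43).
Hence σ⁻¹(20) = 12.

12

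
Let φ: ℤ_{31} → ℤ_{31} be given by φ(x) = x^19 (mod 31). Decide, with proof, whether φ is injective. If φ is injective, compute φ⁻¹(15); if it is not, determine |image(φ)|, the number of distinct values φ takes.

Since 31 is prime, the nonzero elements of ℤ_{31} form a cyclic group of order 30.
As gcd(19, 30) = 1, raising to the 19th power is a bijection on this group: if x_1^19 ≡ x_2^19 then (x_1x_2^{−1})^19 = 1, and the only element of order dividing gcd(19, 30) = 1 is 1, so x_1 = x_2.
With φ(0) = 0 this makes φ injective on all of ℤ_{31}, hence bijective (finite equal-size domain and codomain). In particular φ is injective.
Since φ is injective, we find the preimage of 15. The inverse of x ↦ x^19 on (ℤ_{31})^× is x ↦ x^19, because 19·19 = 361 = 12·30 + 1 ≡ 1 (mod 30) and x^{30} = 1 for x ≠ 0 (Fermat). So φ⁻¹(15) = 15^19 mod 31.
Repeated squaring mod 31: 15^1 ≡ 15, 15^2 ≡ 15² = 225 ≡ 8, 15^4 ≡ 8² = 64 ≡ 2, 15^8 ≡ 2² = 4, 15^16 ≡ 4² = 16. Since 19 = 16 + 2 + 1, 15^19 ≡ 16·8·15: 16·8 = 128 ≡ 4, then 4·15 = 60 ≡ 29. So 15^19 ≡ 29 (mod 31).
Hence φ⁻¹(15) = 29.

29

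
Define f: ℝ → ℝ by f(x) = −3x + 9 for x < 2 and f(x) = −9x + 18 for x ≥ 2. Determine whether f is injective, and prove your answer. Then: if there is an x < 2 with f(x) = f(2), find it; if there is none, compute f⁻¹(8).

Both pieces are strictly decreasing (slopes −3 and −9), so each is injective on its own interval.
The left piece maps (−∞, 2) onto (3, ∞); the right piece maps [2, ∞) onto (−∞, 0].
These images are disjoint, so no value is attained by both pieces. So f is injective.
Because the two images are disjoint, no x < 2 has f(x) = f(2), so we compute f⁻¹(8): 8 lies in (3, ∞), so solve −3x + 9 = 8: x = (8 − 9)/(−3) = 1/3.

1/3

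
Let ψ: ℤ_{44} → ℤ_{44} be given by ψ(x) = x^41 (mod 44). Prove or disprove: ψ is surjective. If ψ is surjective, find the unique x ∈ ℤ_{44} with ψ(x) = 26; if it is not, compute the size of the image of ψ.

ψ(0) = 0^41 = 0.
ψ(22): Repeated squaring mod 44: 22^1 ≡ 22, 22^2 ≡ 22² = 484 ≡ 0, 22^4 ≡ 0² = 0, 22^8 ≡ 0² = 0, 22^16 ≡ 0² = 0, 22^32 ≡ 0² = 0. Since 41 = 32 + 8 + 1, 22^41 ≡ 0·0·22: 0·0 = 0, then 0·22 = 0. So 22^41 ≡ 0 (mod 44).
So ψ(0) = ψ(22) = 0 while 0 ≠ 22, hence ψ is not injective.
A non-injective map from the 44-element set ℤ_{44} to itself takes at most 43 distinct values, so it cannot be surjective. Therefore ψ is not surjective.
Since ψ is not surjective, we determine |image(ψ)|. Computing x^41 mod 44 for each x (by repeated squaring, reducing mod 44 at every step), the values ψ(0), ψ(1), …, ψ(43) are: 0, 1, 24, 3, 4, 5, 28, 7, 8, 9, 32, 11, 12, 13, 36, 15, 16, 17, 40, 19, 20, 21, 0, 23, 24, 25, 4, 27, 28, 29, 8, 31, 32, 33, 12, 35, 36, 37, 16, 39, 40, 41, 20, 43.
The distinct values are {0, 1, 3, 4, 5, 7, 8, 9, 11, 12, 13, 15, 16, 17, 19, 20, 21, 23, 24, 25, 27, 28, 29, 31, 32, 33, 35, 36, 37, 39, 40, 41, 43}; there are 33 of them.

33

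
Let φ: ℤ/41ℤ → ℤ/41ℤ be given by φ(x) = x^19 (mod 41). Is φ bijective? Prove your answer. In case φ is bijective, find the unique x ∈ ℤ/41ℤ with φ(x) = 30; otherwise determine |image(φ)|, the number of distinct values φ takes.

15

Since 41 is prime, the nonzero elements of ℤ/41ℤ form a cyclic group of order 40.
As gcd(19, 40) = 1, raising to the 19th power is a bijection on this group: if x_1^19 ≡ x_2^19 then (x_1x_2^{−1})^19 = 1, and the only element of order dividing gcd(19, 40) = 1 is 1, so x_1 = x_2.
With φ(0) = 0 this makes φ injective on all of ℤ/41ℤ, hence bijective (finite equal-size domain and codomain). In particular φ is bijective.
Since φ is bijective, we find the preimage of 30. The inverse of x ↦ x^19 on (ℤ/41ℤ)^× is x ↦ x^19, because 19·19 = 361 = 9·40 + 1 ≡ 1 (mod 40) and x^{40} = 1 for x ≠ 0 (Fermat). So φ⁻¹(30) = 30^19 mod 41.
Repeated squaring mod 41: 30^1 ≡ 30, 30^2 ≡ 30² = 900 ≡ 39, 30^4 ≡ 39² = 1521 ≡ 4, 30^8 ≡ 4² = 16, 30^16 ≡ 16² = 256 ≡ 10. Since 19 = 16 + 2 + 1, 30^19 ≡ 10·39·30: 10·39 = 390 ≡ 21, then 21·30 = 630 ≡ 15. So 30^19 ≡ 15 (mod 41).
Hence φ⁻¹(30) = 15.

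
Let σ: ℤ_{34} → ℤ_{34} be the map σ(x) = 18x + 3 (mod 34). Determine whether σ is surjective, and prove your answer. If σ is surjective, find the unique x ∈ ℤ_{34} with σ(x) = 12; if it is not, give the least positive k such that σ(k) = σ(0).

17

Since gcd(18, 34) = 2, we have 18x ≡ 0 (mod 2) for all x, so σ(x) ≡ 1 (mod 2).
But 0 ≢ 1 (mod 2), so 0 ∈ ℤ_{34} has no preimage. Hence σ is not surjective.
Since σ is not surjective, we find the least positive k with σ(k) = σ(0): this means 18k ≡ 0 (mod 34), i.e. 34 ∣ 18k. Since gcd(18, 34) = 2, dividing through by 2 this holds exactly when 17 ∣ 9k, and as gcd(9, 17) = 1, exactly when 17 ∣ k.
The smallest positive such k is 17.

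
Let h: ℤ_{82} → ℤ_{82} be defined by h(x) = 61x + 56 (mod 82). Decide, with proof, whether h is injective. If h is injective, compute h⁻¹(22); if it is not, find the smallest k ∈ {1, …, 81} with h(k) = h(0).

If h(u) = h(v), then 61u ≡ 61v (mod 82). Because gcd(61, 82) = 1, we may cancel 61 to get u ≡ v (mod 82).
Hence h is injective.
We now compute 61⁻¹ mod 82 explicitly. Euclid's algorithm: 82 = 1·61 + 21, 61 = 2·21 + 19, 21 = 1·19 + 2, 19 = 9·2 + 1; back-substituting gives 1 = 39·61 − 29·82, so 61⁻¹ ≡ 39 (mod 82).
Since h is injective, we find h⁻¹(22): we need 61x ≡ 22 − 56 ≡ 48 (mod 82). Using 61⁻¹ = 39: x ≡ 39·48 = 1872 = 22·82 + 68, so x = 68.
Check: h(68) = 61·68 + 56 = 4204 = 51·82 + 22 ≡ 22 (mod 82).

68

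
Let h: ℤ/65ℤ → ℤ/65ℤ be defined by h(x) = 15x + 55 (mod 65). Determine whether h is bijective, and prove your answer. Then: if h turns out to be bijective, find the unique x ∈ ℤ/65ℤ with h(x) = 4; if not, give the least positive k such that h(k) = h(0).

13

Recall that h is injective when h(u) = h(v) forces u = v.
We have gcd(15, 65) = 5 > 1. Taking u = 0 and v = 13: h(0) = 55 and h(13) = 15·13 + 55 = 250 ≡ 55 (mod 65).
So h(0) = h(13) while 0 ≠ 13, hence h is not injective, hence not bijective.
Since h is not bijective, we find the least positive k with h(k) = h(0): this means 15k ≡ 0 (mod 65), i.e. 65 ∣ 15k. Since gcd(15, 65) = 5, dividing through by 5 this holds exactly when 13 ∣ 3k, and as gcd(3, 13) = 1, exactly when 13 ∣ k.
The smallest positive such k is 13.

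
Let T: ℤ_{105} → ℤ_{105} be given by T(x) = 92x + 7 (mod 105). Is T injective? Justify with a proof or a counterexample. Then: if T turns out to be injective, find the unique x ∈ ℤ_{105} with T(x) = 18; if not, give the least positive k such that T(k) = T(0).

88

If T(s) = T(t), then 92s ≡ 92t (mod 105). Because gcd(92, 105) = 1, we may cancel 92 to get s ≡ t (mod 105).
So T is injective.
We now compute 92⁻¹ mod 105 explicitly. Euclid's algorithm: 105 = 1·92 + 13, 92 = 7·13 + 1; back-substituting gives 1 = 8·92 − 7·105, so 92⁻¹ ≡ 8 (mod 105).
Since T is injective, we compute T⁻¹(18): solve 92x + 7 ≡ 18 (mod 105), i.e. 92x ≡ 11 (mod 105).
Multiplying by 92⁻¹ = 8 gives x ≡ 8·11 = 88 ≡ 88 (mod 105).
Check: T(88) = 92·88 + 7 = 8103 = 77·105 + 18 ≡ 18 (mod 105).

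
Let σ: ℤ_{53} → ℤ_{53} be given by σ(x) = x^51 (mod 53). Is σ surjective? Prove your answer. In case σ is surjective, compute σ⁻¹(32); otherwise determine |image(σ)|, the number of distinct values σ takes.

5

Since 53 is prime, the nonzero elements of ℤ_{53} form a cyclic group of order 52.
As gcd(51, 52) = 1, raising to the 51st power is a bijection on this group: if u^51 ≡ v^51 then (uv^{−1})^51 = 1, and the only element of order dividing gcd(51, 52) = 1 is 1, so u = v.
With σ(0) = 0 this makes σ injective on all of ℤ_{53}, hence bijective (finite equal-size domain and codomain). In particular σ is surjective.
Since σ is surjective, we find the preimage of 32. The inverse of x ↦ x^51 on (ℤ_{53})^× is x ↦ x^51, because 51·51 = 2601 = 50·52 + 1 ≡ 1 (mod 52) and x^{52} = 1 for x ≠ 0 (Fermat). So σ⁻¹(32) = 32^51 mod 53.
Repeated squaring mod 53: 32^1 ≡ 32, 32^2 ≡ 32² = 1024 ≡ 17, 32^4 ≡ 17² = 289 ≡ 24, 32^8 ≡ 24² = 576 ≡ 46, 32^16 ≡ 46² = 2116 ≡ 49, 32^32 ≡ 49² = 2401 ≡ 16. Since 51 = 32 + 16 + 2 + 1, 32^51 ≡ 16·49·17·32: 16·49 = 784 ≡ 42, then 42·17 = 714 ≡ 25, then 25·32 = 800 ≡ 5. So 32^51 ≡ 5 (mod 53).
Hence σ⁻¹(32) = 5.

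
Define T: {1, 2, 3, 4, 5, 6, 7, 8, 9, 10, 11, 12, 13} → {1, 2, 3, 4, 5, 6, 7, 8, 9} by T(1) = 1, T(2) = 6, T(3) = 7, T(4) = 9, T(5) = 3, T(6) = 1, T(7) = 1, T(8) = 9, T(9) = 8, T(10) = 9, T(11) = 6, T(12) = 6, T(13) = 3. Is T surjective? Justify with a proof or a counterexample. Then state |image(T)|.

No element maps to 2, so T is not surjective.
The image of T is {1, 3, 6, 7, 8, 9}, which has 6 elements.

6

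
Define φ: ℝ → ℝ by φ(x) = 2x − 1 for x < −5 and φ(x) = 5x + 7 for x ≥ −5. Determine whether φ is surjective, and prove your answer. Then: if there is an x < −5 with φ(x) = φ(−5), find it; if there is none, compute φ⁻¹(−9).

Both pieces are strictly increasing (slopes 2 and 5), so each is injective on its own interval.
The left piece maps (−∞, −5) onto (−∞, −11); the right piece maps [−5, ∞) onto [−18, ∞).
The union (−∞, −11) ∪ [−18, ∞) covers ℝ, so φ is surjective.
For the follow-up: the images overlap, so an x < −5 with φ(x) = φ(−5) exists. φ(−5) = −18; solving 2x − 1 = −18 for x < −5 gives x = (−18 + 1)/2 = −17/2.

-17/2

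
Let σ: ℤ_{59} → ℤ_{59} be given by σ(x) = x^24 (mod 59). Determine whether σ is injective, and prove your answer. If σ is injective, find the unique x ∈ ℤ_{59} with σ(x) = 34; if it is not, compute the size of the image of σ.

σ(29): Repeated squaring mod 59: 29^1 ≡ 29, 29^2 ≡ 29² = 841 ≡ 15, 29^4 ≡ 15² = 225 ≡ 48, 29^8 ≡ 48² = 2304 ≡ 3, 29^16 ≡ 3² = 9. Since 24 = 16 + 8, 29^24 ≡ 9·3: 9·3 = 27. So 29^24 ≡ 27 (mod 59).
σ(30): Repeated squaring mod 59: 30^1 ≡ 30, 30^2 ≡ 30² = 900 ≡ 15, 30^4 ≡ 15² = 225 ≡ 48, 30^8 ≡ 48² = 2304 ≡ 3, 30^16 ≡ 3² = 9. Since 24 = 16 + 8, 30^24 ≡ 9·3: 9·3 = 27. So 30^24 ≡ 27 (mod 59).
So σ(29) = σ(30) = 27 while 29 ≠ 30, thus σ is not injective.
Since σ is not injective, we determine |image(σ)|. Computing x^24 mod 59 for each x (by repeated squaring, reducing mod 59 at every step), the values σ(0), σ(1), …, σ(58) are: 0, 1, 35, 17, 45, 29, 5, 22, 41, 53, 12, 28, 57, 49, 3, 21, 19, 51, 26, 9, 7, 20, 36, 25, 48, 15, 4, 16, 46, 27, 27, 46, 16, 4, 15, 48, 25, 36, 20, 7, 9, 26, 51, 19, 21, 3, 49, 57, 28, 12, 53, 41, 22, 5, 29, 45, 17, 35, 1.
The distinct values are {0, 1, 3, 4, 5, 7, 9, 12, 15, 16, 17, 19, 20, 21, 22, 25, 26, 27, 28, 29, 35, 36, 41, 45, 46, 48, 49, 51, 53, 57}; there are 30 of them.

30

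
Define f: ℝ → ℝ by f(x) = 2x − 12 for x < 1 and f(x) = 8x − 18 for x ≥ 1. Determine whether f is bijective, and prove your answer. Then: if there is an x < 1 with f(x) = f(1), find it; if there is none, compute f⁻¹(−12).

Both pieces are strictly increasing (slopes 2 and 8), so each is injective on its own interval.
The left piece maps (−∞, 1) onto (−∞, −10); the right piece maps [1, ∞) onto [−10, ∞).
Since −10 = −10, the images partition ℝ: f is injective and surjective, hence bijective.
Because the two images are disjoint, no x < 1 has f(x) = f(1), so we compute f⁻¹(−12): −12 lies in (−∞, −10), so solve 2x − 12 = −12: x = (−12 + 12)/2 = 0.

0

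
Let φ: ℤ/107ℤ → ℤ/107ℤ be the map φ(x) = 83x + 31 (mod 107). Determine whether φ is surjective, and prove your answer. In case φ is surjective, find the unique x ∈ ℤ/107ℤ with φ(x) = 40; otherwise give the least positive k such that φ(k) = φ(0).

13

Since gcd(83, 107) = 1, 83 is invertible modulo 107. Euclid's algorithm: 107 = 1·83 + 24, 83 = 3·24 + 11, 24 = 2·11 + 2, 11 = 5·2 + 1; back-substituting gives 1 = 49·83 − 38·107, so 83⁻¹ ≡ 49 (mod 107).
For any y ∈ ℤ/107ℤ, x = 49(y − 31) mod 107 satisfies φ(x) = 83·49(y − 31) + 31 ≡ y (since 83·49 ≡ 1 mod 107). So every y has a preimage.
Therefore φ is surjective.
Since φ is surjective, we find φ⁻¹(40): we need 83x ≡ 40 − 31 ≡ 9 (mod 107). Using 83⁻¹ = 49: x ≡ 49·9 = 441 = 4·107 + 13, so x = 13.
Check: φ(13) = 83·13 + 31 = 1110 = 10·107 + 40 ≡ 40 (mod 107).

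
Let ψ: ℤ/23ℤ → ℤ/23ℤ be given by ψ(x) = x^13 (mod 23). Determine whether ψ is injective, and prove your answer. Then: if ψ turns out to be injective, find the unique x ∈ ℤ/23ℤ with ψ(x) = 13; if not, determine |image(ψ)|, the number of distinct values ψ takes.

Since 23 is prime, the nonzero elements of ℤ/23ℤ form a cyclic group of order 22.
As gcd(13, 22) = 1, raising to the 13th power is a bijection on this group: if a^13 ≡ b^13 then (ab^{−1})^13 = 1, and the only element of order dividing gcd(13, 22) = 1 is 1, so a = b.
With ψ(0) = 0 this makes ψ injective on all of ℤ/23ℤ, hence bijective (finite equal-size domain and codomain). In particular ψ is injective.
Since ψ is injective, we find the preimage of 13. The inverse of x ↦ x^13 on (ℤ/23ℤ)^× is x ↦ x^17, because 13·17 = 221 = 10·22 + 1 ≡ 1 (mod 22) and x^{22} = 1 for x ≠ 0 (Fermat). So ψ⁻¹(13) = 13^17 mod 23.
Repeated squaring mod 23: 13^1 ≡ 13, 13^2 ≡ 13² = 169 ≡ 8, 13^4 ≡ 8² = 64 ≡ 18, 13^8 ≡ 18² = 324 ≡ 2, 13^16 ≡ 2² = 4. Since 17 = 16 + 1, 13^17 ≡ 4·13: 4·13 = 52 ≡ 6. So 13^17 ≡ 6 (mod 23).
Hence ψ⁻¹(13) = 6.

6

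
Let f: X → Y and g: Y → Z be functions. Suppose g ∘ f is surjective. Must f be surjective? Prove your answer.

not surjective

No. Take X = {0, 1, 2}, Y = {0, 1, 2, 3, 4}, Z = {0}, f(a) = 0 for every a ∈ X, and g(b) = 0 for every b ∈ Y.
Then g ∘ f is surjective onto {0}, but 4 ∈ Y has no preimage under f, so f is not surjective.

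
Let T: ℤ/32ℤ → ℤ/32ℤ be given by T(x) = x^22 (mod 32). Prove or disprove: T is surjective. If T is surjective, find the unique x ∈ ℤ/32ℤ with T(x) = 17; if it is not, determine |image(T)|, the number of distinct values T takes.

5

T(0) = 0^22 = 0.
T(2): Repeated squaring mod 32: 2^1 ≡ 2, 2^2 ≡ 2² = 4, 2^4 ≡ 4² = 16, 2^8 ≡ 16² = 256 ≡ 0, 2^16 ≡ 0² = 0. Since 22 = 16 + 4 + 2, 2^22 ≡ 0·16·4: 0·16 = 0, then 0·4 = 0. So 2^22 ≡ 0 (mod 32).
So T(0) = T(2) = 0 while 0 ≠ 2, hence T is not injective.
A non-injective map from the 32-element set ℤ/32ℤ to itself takes at most 31 distinct values, so it cannot be surjective. So T is not surjective.
Since T is not surjective, we determine |image(T)|. Computing x^22 mod 32 for each x (by repeated squaring, reducing mod 32 at every step), the values T(0), T(1), …, T(31) are: 0, 1, 0, 25, 0, 9, 0, 17, 0, 17, 0, 9, 0, 25, 0, 1, 0, 1, 0, 25, 0, 9, 0, 17, 0, 17, 0, 9, 0, 25, 0, 1.
The distinct values are {0, 1, 9, 17, 25}; there are 5 of them.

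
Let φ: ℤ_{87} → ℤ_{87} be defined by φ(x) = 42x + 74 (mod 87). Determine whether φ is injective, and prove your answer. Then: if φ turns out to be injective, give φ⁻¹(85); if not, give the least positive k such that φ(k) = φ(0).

29

Recall that injectivity means: for all u, v in the domain, φ(u) = φ(v) implies u = v.
We have gcd(42, 87) = 3 > 1. Taking u = 0 and v = 29: φ(0) = 74 and φ(29) = 42·29 + 74 = 1292 ≡ 74 (mod 87).
So φ(0) = φ(29) while 0 ≠ 29, thus φ is not injective.
Since φ is not injective, we find the least positive k with φ(k) = φ(0): this means 42k ≡ 0 (mod 87), i.e. 87 ∣ 42k. Since gcd(42, 87) = 3, dividing through by 3 this holds exactly when 29 ∣ 14k, and as gcd(14, 29) = 1, exactly when 29 ∣ k.
The smallest positive such k is 29.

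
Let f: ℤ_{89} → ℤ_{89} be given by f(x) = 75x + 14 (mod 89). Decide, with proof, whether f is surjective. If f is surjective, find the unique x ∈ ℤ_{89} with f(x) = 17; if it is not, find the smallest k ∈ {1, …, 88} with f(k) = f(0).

Since gcd(75, 89) = 1, 75 is invertible modulo 89. Euclid's algorithm: 89 = 1·75 + 14, 75 = 5·14 + 5, 14 = 2·5 + 4, 5 = 1·4 + 1; back-substituting gives 1 = 19·75 − 16·89, so 75⁻¹ ≡ 19 (mod 89).
For any y ∈ ℤ_{89}, x = 19(y − 14) mod 89 satisfies f(x) = 75·19(y − 14) + 14 ≡ y (since 75·19 ≡ 1 mod 89). So every y has a preimage.
Hence f is surjective.
Since f is surjective, we compute f⁻¹(17): solve 75x + 14 ≡ 17 (mod 89), i.e. 75x ≡ 3 (mod 89).
Multiplying by 75⁻¹ = 19 gives x ≡ 19·3 = 57 ≡ 57 (mod 89).
Check: f(57) = 75·57 + 14 = 4289 = 48·89 + 17 ≡ 17 (mod 89).

57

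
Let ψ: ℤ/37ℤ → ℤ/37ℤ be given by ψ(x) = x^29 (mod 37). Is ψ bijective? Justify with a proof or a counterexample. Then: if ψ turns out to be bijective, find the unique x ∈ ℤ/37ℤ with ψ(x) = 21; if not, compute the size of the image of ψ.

Since 37 is prime, the nonzero elements of ℤ/37ℤ form a cyclic group of order 36.
As gcd(29, 36) = 1, raising to the 29th power is a bijection on this group: if u^29 ≡ v^29 then (uv^{−1})^29 = 1, and the only element of order dividing gcd(29, 36) = 1 is 1, so u = v.
With ψ(0) = 0 this makes ψ injective on all of ℤ/37ℤ, hence bijective (finite equal-size domain and codomain). In particular ψ is bijective.
Since ψ is bijective, we find the preimage of 21. The inverse of x ↦ x^29 on (ℤ/37ℤ)^× is x ↦ x^5, because 29·5 = 145 = 4·36 + 1 ≡ 1 (mod 36) and x^{36} = 1 for x ≠ 0 (Fermat). So ψ⁻¹(21) = 21^5 mod 37.
Repeated squaring mod 37: 21^1 ≡ 21, 21^2 ≡ 21² = 441 ≡ 34, 21^4 ≡ 34² = 1156 ≡ 9. Since 5 = 4 + 1, 21^5 ≡ 9·21: 9·21 = 189 ≡ 4. So 21^5 ≡ 4 (mod 37).
Hence ψ⁻¹(21) = 4.

4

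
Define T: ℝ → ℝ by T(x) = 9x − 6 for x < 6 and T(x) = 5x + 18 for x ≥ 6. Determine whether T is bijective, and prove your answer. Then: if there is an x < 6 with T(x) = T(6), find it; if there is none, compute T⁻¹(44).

50/9

Both pieces are strictly increasing (slopes 9 and 5), so each is injective on its own interval.
The left piece maps (−∞, 6) onto (−∞, 48); the right piece maps [6, ∞) onto [48, ∞).
Since 48 = 48, the images partition ℝ: T is injective and surjective, hence bijective.
Because the two images are disjoint, no x < 6 has T(x) = T(6), so we compute T⁻¹(44): 44 lies in (−∞, 48), so solve 9x − 6 = 44: x = (44 + 6)/9 = 50/9.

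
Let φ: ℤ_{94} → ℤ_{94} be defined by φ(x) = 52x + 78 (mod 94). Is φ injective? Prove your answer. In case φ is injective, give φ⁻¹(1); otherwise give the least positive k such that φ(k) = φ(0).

47

We have gcd(52, 94) = 2 > 1. Taking a = 0 and b = 47: φ(0) = 78 and φ(47) = 52·47 + 78 = 2522 ≡ 78 (mod 94).
So φ(0) = φ(47) while 0 ≠ 47, therefore φ is not injective.
Since φ is not injective, we find the least positive k with φ(k) = φ(0): this means 52k ≡ 0 (mod 94), i.e. 94 ∣ 52k. Since gcd(52, 94) = 2, dividing through by 2 this holds exactly when 47 ∣ 26k, and as gcd(26, 47) = 1, exactly when 47 ∣ k.
The smallest positive such k is 47.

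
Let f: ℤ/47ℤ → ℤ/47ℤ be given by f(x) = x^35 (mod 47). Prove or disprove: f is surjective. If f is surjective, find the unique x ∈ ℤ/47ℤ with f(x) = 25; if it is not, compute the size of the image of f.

14

Since 47 is prime, the nonzero elements of ℤ/47ℤ form a cyclic group of order 46.
As gcd(35, 46) = 1, raising to the 35th power is a bijection on this group: if x_1^35 ≡ x_2^35 then (x_1x_2^{−1})^35 = 1, and the only element of order dividing gcd(35, 46) = 1 is 1, so x_1 = x_2.
With f(0) = 0 this makes f injective on all of ℤ/47ℤ, hence bijective (finite equal-size domain and codomain). In particular f is surjective.
Since f is surjective, we find the preimage of 25. The inverse of x ↦ x^35 on (ℤ/47ℤ)^× is x ↦ x^25, because 35·25 = 875 = 19·46 + 1 ≡ 1 (mod 46) and x^{46} = 1 for x ≠ 0 (Fermat). So f⁻¹(25) = 25^25 mod 47.
Repeated squaring mod 47: 25^1 ≡ 25, 25^2 ≡ 25² = 625 ≡ 14, 25^4 ≡ 14² = 196 ≡ 8, 25^8 ≡ 8² = 64 ≡ 17, 25^16 ≡ 17² = 289 ≡ 7. Since 25 = 16 + 8 + 1, 25^25 ≡ 7·17·25: 7·17 = 119 ≡ 25, then 25·25 = 625 ≡ 14. So 25^25 ≡ 14 (mod 47).
Hence f⁻¹(25) = 14.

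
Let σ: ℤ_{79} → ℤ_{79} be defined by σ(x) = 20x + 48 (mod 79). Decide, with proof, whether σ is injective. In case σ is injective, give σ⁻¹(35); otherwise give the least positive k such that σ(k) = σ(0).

27

Suppose σ(u) = σ(v) in ℤ_{79}. Then 20u + 48 ≡ 20v + 48 (mod 79), hence 20(u − v) ≡ 0 (mod 79).
Since gcd(20, 79) = 1, 20 is invertible modulo 79, thus u − v ≡ 0 (mod 79), i.e. u = v.
Thus σ is injective.
We now compute 20⁻¹ mod 79 explicitly. Euclid's algorithm: 79 = 3·20 + 19, 20 = 1·19 + 1; back-substituting gives 1 = 4·20 − 1·79, so 20⁻¹ ≡ 4 (mod 79).
Since σ is injective, we compute σ⁻¹(35): solve 20x + 48 ≡ 35 (mod 79), i.e. 20x ≡ 66 (mod 79).
Multiplying by 20⁻¹ = 4 gives x ≡ 4·66 = 264 = 3·79 + 27 ≡ 27 (mod 79).
Check: σ(27) = 20·27 + 48 = 588 = 7·79 + 35 ≡ 35 (mod 79).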